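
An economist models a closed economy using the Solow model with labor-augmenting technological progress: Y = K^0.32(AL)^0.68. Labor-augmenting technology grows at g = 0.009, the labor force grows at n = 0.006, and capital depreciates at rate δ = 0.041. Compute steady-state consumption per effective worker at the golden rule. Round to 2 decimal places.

c_gold ≈ 1.54

Break-even investment rate: n + g + δ = 0.006 + 0.009 + 0.041 = 0.056.
At the golden rule the marginal product of capital equals n+g+δ: 0.32·k^(0.32−1) = 0.056. Solving, k_gold = (0.32/0.056)^(1/0.68) ≈ 12.9772.
y_gold = 12.9772^0.32 ≈ 2.2710.
c_gold = y_gold − (n+g+δ)·k_gold = 2.2710 − 0.056·12.9772 ≈ 1.5443.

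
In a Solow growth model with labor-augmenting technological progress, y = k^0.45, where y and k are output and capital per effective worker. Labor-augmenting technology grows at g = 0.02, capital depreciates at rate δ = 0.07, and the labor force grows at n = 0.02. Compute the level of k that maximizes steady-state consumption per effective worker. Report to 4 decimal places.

n + g + δ = 0.02 + 0.02 + 0.07 = 0.11.
At the golden rule the marginal product of capital equals n+g+δ: 0.45·k^(0.45−1) = 0.11. Solving, k_gold = (0.45/0.11)^(1/0.55) ≈ 12.9539.

k_gold ≈ 12.9539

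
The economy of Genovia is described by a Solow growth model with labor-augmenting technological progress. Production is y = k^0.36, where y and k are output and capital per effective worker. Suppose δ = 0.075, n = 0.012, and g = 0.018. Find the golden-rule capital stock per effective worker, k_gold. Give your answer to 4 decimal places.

Break-even investment rate: n + g + δ = 0.012 + 0.018 + 0.075 = 0.105.
Golden rule sets MPK = n+g+δ: 0.36·k^(0.36−1) = 0.105, so k_gold = (0.36/0.105)^(1/0.64) ≈ 6.8567.

k_gold ≈ 6.8567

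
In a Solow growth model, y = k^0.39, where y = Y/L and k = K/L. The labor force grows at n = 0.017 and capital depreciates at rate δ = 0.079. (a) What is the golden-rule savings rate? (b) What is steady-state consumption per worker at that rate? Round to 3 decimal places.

(a) s_gold = 0.390; (b) c_gold ≈ 1.495

n + δ = 0.017 + 0.079 = 0.096.
For Cobb-Douglas, s_gold equals capital's share: s_gold = 0.39.
At the golden rule the marginal product of capital equals n+δ: 0.39·k^(0.39−1) = 0.096. Solving, k_gold = (0.39/0.096)^(1/0.61) ≈ 9.9546.
y_gold = 9.9546^0.39 ≈ 2.4504; c_gold = (1−0.39)·y_gold ≈ 1.4947.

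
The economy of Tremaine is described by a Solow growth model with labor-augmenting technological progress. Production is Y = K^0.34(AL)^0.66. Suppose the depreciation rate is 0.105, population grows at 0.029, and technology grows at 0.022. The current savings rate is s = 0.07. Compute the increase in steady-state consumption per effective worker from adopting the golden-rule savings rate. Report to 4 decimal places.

The effective depreciation rate is n + g + δ = 0.029 + 0.022 + 0.105 = 0.156.
Current steady state (s = 0.07): k* = (0.07/0.156)^(1/0.66) ≈ 0.2970, y* = 0.2970^0.34 ≈ 0.6618, c* = (1−0.07)·0.6618 ≈ 0.6155.
At the golden rule the marginal product of capital equals n+g+δ: 0.34·k^(0.34−1) = 0.156. Solving, k_gold = (0.34/0.156)^(1/0.66) ≈ 3.2558.
y_gold = 3.2558^0.34 ≈ 1.4938, c_gold = y_gold − 0.156·k_gold ≈ 0.9859.
Gain: Δc = 0.9859 − 0.6155 ≈ 0.3705.

Δc ≈ 0.3705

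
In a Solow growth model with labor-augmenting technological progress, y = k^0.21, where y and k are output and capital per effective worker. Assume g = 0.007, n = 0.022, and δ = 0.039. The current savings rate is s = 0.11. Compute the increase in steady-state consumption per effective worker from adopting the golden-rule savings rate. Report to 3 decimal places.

Δc ≈ 0.055

Capital per effective worker breaks even when investment replaces (n + g + δ)·k; here n + g + δ = 0.068.
Current steady state (s = 0.11): k* = (0.11/0.068)^(1/0.79) ≈ 1.8383, y* = 1.8383^0.21 ≈ 1.1364, c* = (1−0.11)·1.1364 ≈ 1.0114.
At the golden rule the marginal product of capital equals n+g+δ: 0.21·k^(0.21−1) = 0.068. Solving, k_gold = (0.21/0.068)^(1/0.79) ≈ 4.1676.
y_gold = 4.1676^0.21 ≈ 1.3495, c_gold = y_gold − 0.068·k_gold ≈ 1.0661.
Gain: Δc = 1.0661 − 1.0114 ≈ 0.0547.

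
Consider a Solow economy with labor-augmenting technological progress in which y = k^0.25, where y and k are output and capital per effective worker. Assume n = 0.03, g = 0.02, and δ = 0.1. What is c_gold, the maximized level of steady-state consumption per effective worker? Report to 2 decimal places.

c_gold ≈ 0.89

Break-even investment rate: n + g + δ = 0.03 + 0.02 + 0.1 = 0.15.
At the golden rule the marginal product of capital equals n+g+δ: 0.25·k^(0.25−1) = 0.15. Solving, k_gold = (0.25/0.15)^(1/0.75) ≈ 1.9761.
y_gold = 1.9761^0.25 ≈ 1.1856.
c_gold = y_gold − (n+g+δ)·k_gold = 1.1856 − 0.15·1.9761 ≈ 0.8892.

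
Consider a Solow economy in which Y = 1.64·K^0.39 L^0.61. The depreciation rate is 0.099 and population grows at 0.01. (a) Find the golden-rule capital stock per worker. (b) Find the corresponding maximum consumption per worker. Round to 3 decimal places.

(a) k_gold ≈ 18.189; (b) c_gold ≈ 3.101

Capital per worker breaks even when investment replaces (n + δ)·k; here n + δ = 0.109.
Maximizing c = f(k) − (n+δ)·k gives f'(k) = n+δ, i.e. 0.39·1.64·k^(0.39−1) = 0.109, so k_gold = (0.39·1.64/0.109)^(1/0.61) ≈ 18.1889.
y_gold = 1.64·18.1889^0.39 ≈ 5.0836; c_gold = y_gold − 0.109·k_gold ≈ 3.1010.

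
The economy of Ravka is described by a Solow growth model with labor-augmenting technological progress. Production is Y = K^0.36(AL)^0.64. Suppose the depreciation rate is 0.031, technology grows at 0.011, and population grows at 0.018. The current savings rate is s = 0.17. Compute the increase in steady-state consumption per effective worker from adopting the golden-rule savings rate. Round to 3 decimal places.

Δc ≈ 0.262

n + g + δ = 0.018 + 0.011 + 0.031 = 0.06.
Current steady state (s = 0.17): k* = (0.17/0.06)^(1/0.64) ≈ 5.0900, y* = 5.0900^0.36 ≈ 1.7965, c* = (1−0.17)·1.7965 ≈ 1.4911.
Golden rule sets MPK = n+g+δ: 0.36·k^(0.36−1) = 0.06, so k_gold = (0.36/0.06)^(1/0.64) ≈ 16.4385.
y_gold = 16.4385^0.36 ≈ 2.7397, c_gold = y_gold − 0.06·k_gold ≈ 1.7534.
Gain: Δc = 1.7534 − 1.4911 ≈ 0.2624.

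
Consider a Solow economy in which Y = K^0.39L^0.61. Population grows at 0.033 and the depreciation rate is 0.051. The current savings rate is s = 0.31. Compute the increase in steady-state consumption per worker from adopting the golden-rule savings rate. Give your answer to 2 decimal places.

Δc ≈ 0.04

The effective depreciation rate is n + δ = 0.033 + 0.051 = 0.084.
Current steady state (s = 0.31): k* = (0.31/0.084)^(1/0.61) ≈ 8.5044, y* = 8.5044^0.39 ≈ 2.3044, c* = (1−0.31)·2.3044 ≈ 1.5900.
At the golden rule the marginal product of capital equals n+δ: 0.39·k^(0.39−1) = 0.084. Solving, k_gold = (0.39/0.084)^(1/0.61) ≈ 12.3906.
y_gold = 12.3906^0.39 ≈ 2.6687, c_gold = y_gold − 0.084·k_gold ≈ 1.6279.
Gain: Δc = 1.6279 − 1.5900 ≈ 0.0379.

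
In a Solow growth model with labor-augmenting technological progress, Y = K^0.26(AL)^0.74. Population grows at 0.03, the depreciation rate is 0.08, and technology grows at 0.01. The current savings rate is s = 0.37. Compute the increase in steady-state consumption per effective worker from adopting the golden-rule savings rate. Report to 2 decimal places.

The effective depreciation rate is n + g + δ = 0.03 + 0.01 + 0.08 = 0.12.
Current steady state (s = 0.37): k* = (0.37/0.12)^(1/0.74) ≈ 4.5797, y* = 4.5797^0.26 ≈ 1.4853, c* = (1−0.37)·1.4853 ≈ 0.9357.
Setting f'(k) = n+g+δ gives 0.26·k^(0.26−1) = 0.12, hence k_gold = (0.26/0.12)^(1/0.74) ≈ 2.8430.
y_gold = 2.8430^0.26 ≈ 1.3121, c_gold = y_gold − 0.12·k_gold ≈ 0.9710.
Gain: Δc = 0.9710 − 0.9357 ≈ 0.0352.

Δc ≈ 0.04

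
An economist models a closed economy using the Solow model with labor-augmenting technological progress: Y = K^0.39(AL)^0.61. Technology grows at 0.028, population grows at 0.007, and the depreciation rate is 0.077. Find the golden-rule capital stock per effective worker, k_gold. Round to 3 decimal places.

The effective depreciation rate is n + g + δ = 0.007 + 0.028 + 0.077 = 0.112.
At the golden rule the marginal product of capital equals n+g+δ: 0.39·k^(0.39−1) = 0.112. Solving, k_gold = (0.39/0.112)^(1/0.61) ≈ 7.7317.

k_gold ≈ 7.732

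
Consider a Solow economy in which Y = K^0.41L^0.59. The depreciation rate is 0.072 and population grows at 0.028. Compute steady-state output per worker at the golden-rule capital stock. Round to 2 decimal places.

y_gold ≈ 2.67

Break-even investment rate: n + δ = 0.028 + 0.072 = 0.1.
Golden rule sets MPK = n+δ: 0.41·k^(0.41−1) = 0.1, so k_gold = (0.41/0.1)^(1/0.59) ≈ 10.9299.
Output: y_gold = k_gold^0.41 = 10.9299^0.41 ≈ 2.6658.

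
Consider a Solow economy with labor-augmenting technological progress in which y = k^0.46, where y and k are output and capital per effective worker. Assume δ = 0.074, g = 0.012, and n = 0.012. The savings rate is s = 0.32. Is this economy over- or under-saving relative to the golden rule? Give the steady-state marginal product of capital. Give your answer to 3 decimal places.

under-saving; MPK ≈ 0.141

n + g + δ = 0.012 + 0.012 + 0.074 = 0.098.
Steady-state k*: s·k^0.46 = 0.098·k gives k* = (0.32/0.098)^(1/0.54) ≈ 8.9477.
MPK = 0.46·8.9477^(-0.54) ≈ 0.1409.
MPK > n+g+δ = 0.098, so the economy is dynamically efficient (under-saving).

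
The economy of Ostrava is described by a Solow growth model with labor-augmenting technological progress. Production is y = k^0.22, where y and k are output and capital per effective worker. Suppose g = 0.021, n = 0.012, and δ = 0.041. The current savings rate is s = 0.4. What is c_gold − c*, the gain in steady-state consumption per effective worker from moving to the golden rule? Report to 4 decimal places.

The effective depreciation rate is n + g + δ = 0.012 + 0.021 + 0.041 = 0.074.
Current steady state (s = 0.4): k* = (0.4/0.074)^(1/0.78) ≈ 8.7001, y* = 8.7001^0.22 ≈ 1.6095, c* = (1−0.4)·1.6095 ≈ 0.9657.
Setting f'(k) = n+g+δ gives 0.22·k^(0.22−1) = 0.074, hence k_gold = (0.22/0.074)^(1/0.78) ≈ 4.0425.
y_gold = 4.0425^0.22 ≈ 1.3598, c_gold = y_gold − 0.074·k_gold ≈ 1.0606.
Gain: Δc = 1.0606 − 0.9657 ≈ 0.0949.

Δc ≈ 0.0949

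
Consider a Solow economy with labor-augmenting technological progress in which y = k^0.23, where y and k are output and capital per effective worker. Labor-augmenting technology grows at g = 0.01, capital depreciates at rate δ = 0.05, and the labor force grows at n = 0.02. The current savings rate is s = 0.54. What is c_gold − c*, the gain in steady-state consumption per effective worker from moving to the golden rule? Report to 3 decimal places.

The effective depreciation rate is n + g + δ = 0.02 + 0.01 + 0.05 = 0.08.
Current steady state (s = 0.54): k* = (0.54/0.08)^(1/0.77) ≈ 11.9404, y* = 11.9404^0.23 ≈ 1.7689, c* = (1−0.54)·1.7689 ≈ 0.8137.
Maximizing c = f(k) − (n+g+δ)·k gives f'(k) = n+g+δ, i.e. 0.23·k^(0.23−1) = 0.08, so k_gold = (0.23/0.08)^(1/0.77) ≈ 3.9412.
y_gold = 3.9412^0.23 ≈ 1.3709, c_gold = y_gold − 0.08·k_gold ≈ 1.0556.
Gain: Δc = 1.0556 − 0.8137 ≈ 0.2419.

Δc ≈ 0.242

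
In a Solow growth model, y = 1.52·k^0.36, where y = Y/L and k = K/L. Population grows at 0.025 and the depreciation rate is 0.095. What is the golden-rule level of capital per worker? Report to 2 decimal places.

k_gold ≈ 10.71

n + δ = 0.025 + 0.095 = 0.12.
At the golden rule the marginal product of capital equals n+δ: 0.36·1.52·k^(0.36−1) = 0.12. Solving, k_gold = (0.36·1.52/0.12)^(1/0.64) ≈ 10.7061.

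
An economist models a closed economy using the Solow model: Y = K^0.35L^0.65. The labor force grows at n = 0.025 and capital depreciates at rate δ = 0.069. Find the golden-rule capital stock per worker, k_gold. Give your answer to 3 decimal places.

Capital per worker breaks even when investment replaces (n + δ)·k; here n + δ = 0.094.
Golden rule sets MPK = n+δ: 0.35·k^(0.35−1) = 0.094, so k_gold = (0.35/0.094)^(1/0.65) ≈ 7.5573.

k_gold ≈ 7.557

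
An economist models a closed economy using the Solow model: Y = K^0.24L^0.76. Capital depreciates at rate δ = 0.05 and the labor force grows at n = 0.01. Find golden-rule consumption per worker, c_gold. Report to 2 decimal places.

Break-even investment rate: n + δ = 0.01 + 0.05 = 0.06.
Setting f'(k) = n+δ gives 0.24·k^(0.24−1) = 0.06, hence k_gold = (0.24/0.06)^(1/0.76) ≈ 6.1970.
y_gold = 6.1970^0.24 ≈ 1.5493.
c_gold = y_gold − (n+δ)·k_gold = 1.5493 − 0.06·6.1970 ≈ 1.1774.

c_gold ≈ 1.18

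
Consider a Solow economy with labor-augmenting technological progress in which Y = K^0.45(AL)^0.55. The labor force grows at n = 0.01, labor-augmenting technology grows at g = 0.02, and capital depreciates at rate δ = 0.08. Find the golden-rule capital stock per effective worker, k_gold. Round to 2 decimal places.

n + g + δ = 0.01 + 0.02 + 0.08 = 0.11.
Golden rule sets MPK = n+g+δ: 0.45·k^(0.45−1) = 0.11, so k_gold = (0.45/0.11)^(1/0.55) ≈ 12.9539.

k_gold ≈ 12.95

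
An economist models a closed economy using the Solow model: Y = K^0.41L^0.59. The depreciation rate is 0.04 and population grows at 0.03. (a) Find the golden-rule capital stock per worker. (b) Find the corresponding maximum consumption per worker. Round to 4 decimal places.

(a) k_gold ≈ 20.0061; (b) c_gold ≈ 2.0152

Capital per worker breaks even when investment replaces (n + δ)·k; here n + δ = 0.07.
Setting f'(k) = n+δ gives 0.41·k^(0.41−1) = 0.07, hence k_gold = (0.41/0.07)^(1/0.59) ≈ 20.0061.
y_gold = 20.0061^0.41 ≈ 3.4157; c_gold = y_gold − 0.07·k_gold ≈ 2.0152.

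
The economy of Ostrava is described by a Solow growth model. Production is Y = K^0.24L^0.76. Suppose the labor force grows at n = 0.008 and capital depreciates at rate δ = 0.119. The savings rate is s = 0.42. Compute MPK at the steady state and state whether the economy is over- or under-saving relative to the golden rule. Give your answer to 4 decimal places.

over-saving; MPK ≈ 0.0726

The effective depreciation rate is n + δ = 0.008 + 0.119 = 0.127.
Steady-state k*: s·k^0.24 = 0.127·k gives k* = (0.42/0.127)^(1/0.76) ≈ 4.8248.
MPK = 0.24·4.8248^(-0.76) ≈ 0.0726.
MPK < n+δ = 0.127, so the economy is dynamically inefficient (over-saving).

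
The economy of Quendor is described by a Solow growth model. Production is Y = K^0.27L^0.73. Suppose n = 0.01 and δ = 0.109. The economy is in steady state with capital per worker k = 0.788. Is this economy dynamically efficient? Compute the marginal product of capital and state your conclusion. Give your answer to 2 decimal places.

dynamically efficient; MPK ≈ 0.32

n + δ = 0.01 + 0.109 = 0.119.
MPK = 0.27·k^(0.27−1) = 0.27·0.788^(-0.73) ≈ 0.3213.
MPK > 0.119, so the economy is dynamically efficient (under-saving).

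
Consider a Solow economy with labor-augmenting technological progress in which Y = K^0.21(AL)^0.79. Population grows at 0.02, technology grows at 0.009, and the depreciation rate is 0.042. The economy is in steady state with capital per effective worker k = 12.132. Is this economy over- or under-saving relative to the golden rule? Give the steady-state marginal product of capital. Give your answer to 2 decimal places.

over-saving; MPK ≈ 0.03

n + g + δ = 0.02 + 0.009 + 0.042 = 0.071.
MPK = 0.21·k^(0.21−1) = 0.21·12.132^(-0.79) ≈ 0.0292.
MPK < 0.071, so the economy is dynamically inefficient (over-saving).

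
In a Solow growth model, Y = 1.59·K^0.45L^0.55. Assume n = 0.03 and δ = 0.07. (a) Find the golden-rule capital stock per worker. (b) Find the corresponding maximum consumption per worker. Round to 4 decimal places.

(a) k_gold ≈ 35.7961; (b) c_gold ≈ 4.3751

Capital per worker breaks even when investment replaces (n + δ)·k; here n + δ = 0.1.
Setting f'(k) = n+δ gives 0.45·1.59·k^(0.45−1) = 0.1, hence k_gold = (0.45·1.59/0.1)^(1/0.55) ≈ 35.7961.
y_gold = 1.59·35.7961^0.45 ≈ 7.9547; c_gold = y_gold − 0.1·k_gold ≈ 4.3751.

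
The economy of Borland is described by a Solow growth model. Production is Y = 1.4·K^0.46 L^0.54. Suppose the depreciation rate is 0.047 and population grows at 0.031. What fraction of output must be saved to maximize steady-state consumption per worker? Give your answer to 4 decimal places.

The effective depreciation rate is n + δ = 0.031 + 0.047 = 0.078.
At the golden rule MPK = n+δ, and in any Cobb-Douglas steady state s = (n+δ)·k/y = MPK·k/y = capital's share 0.46.

s_gold = 0.4600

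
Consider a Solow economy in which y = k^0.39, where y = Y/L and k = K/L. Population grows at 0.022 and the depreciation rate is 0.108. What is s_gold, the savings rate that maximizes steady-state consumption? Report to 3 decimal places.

s_gold = 0.390

Capital per worker breaks even when investment replaces (n + δ)·k; here n + δ = 0.13.
At the golden rule MPK = n+δ, and in any Cobb-Douglas steady state s = (n+δ)·k/y = MPK·k/y = capital's share 0.39.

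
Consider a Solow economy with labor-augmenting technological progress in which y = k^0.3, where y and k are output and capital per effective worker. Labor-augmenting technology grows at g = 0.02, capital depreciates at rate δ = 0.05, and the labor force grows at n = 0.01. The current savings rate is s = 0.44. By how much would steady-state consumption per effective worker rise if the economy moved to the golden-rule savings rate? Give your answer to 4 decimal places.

The effective depreciation rate is n + g + δ = 0.01 + 0.02 + 0.05 = 0.08.
Current steady state (s = 0.44): k* = (0.44/0.08)^(1/0.7) ≈ 11.4199, y* = 11.4199^0.3 ≈ 2.0763, c* = (1−0.44)·2.0763 ≈ 1.1627.
At the golden rule the marginal product of capital equals n+g+δ: 0.3·k^(0.3−1) = 0.08. Solving, k_gold = (0.3/0.08)^(1/0.7) ≈ 6.6076.
y_gold = 6.6076^0.3 ≈ 1.7620, c_gold = y_gold − 0.08·k_gold ≈ 1.2334.
Gain: Δc = 1.2334 − 1.1627 ≈ 0.0707.

Δc ≈ 0.0707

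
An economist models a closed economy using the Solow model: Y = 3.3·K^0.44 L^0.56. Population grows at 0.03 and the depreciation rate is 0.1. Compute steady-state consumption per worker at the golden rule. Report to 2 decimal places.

c_gold ≈ 12.31

n + δ = 0.03 + 0.1 = 0.13.
Setting f'(k) = n+δ gives 0.44·3.3·k^(0.44−1) = 0.13, hence k_gold = (0.44·3.3/0.13)^(1/0.56) ≈ 74.3824.
y_gold = 3.3·74.3824^0.44 ≈ 21.9766.
c_gold = y_gold − (n+δ)·k_gold = 21.9766 − 0.13·74.3824 ≈ 12.3069.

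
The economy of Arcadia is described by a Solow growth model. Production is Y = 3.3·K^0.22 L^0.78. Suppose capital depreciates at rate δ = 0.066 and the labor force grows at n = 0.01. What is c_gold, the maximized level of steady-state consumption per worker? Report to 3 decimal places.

c_gold ≈ 4.865

n + δ = 0.01 + 0.066 = 0.076.
At the golden rule the marginal product of capital equals n+δ: 0.22·3.3·k^(0.22−1) = 0.076. Solving, k_gold = (0.22·3.3/0.076)^(1/0.78) ≈ 18.0538.
y_gold = 3.3·18.0538^0.22 ≈ 6.2368.
c_gold = y_gold − (n+δ)·k_gold = 6.2368 − 0.076·18.0538 ≈ 4.8647.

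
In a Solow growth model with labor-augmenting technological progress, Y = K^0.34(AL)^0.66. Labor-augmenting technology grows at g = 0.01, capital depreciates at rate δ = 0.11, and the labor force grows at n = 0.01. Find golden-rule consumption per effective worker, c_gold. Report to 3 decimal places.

Capital per effective worker breaks even when investment replaces (n + g + δ)·k; here n + g + δ = 0.13.
Maximizing c = f(k) − (n+g+δ)·k gives f'(k) = n+g+δ, i.e. 0.34·k^(0.34−1) = 0.13, so k_gold = (0.34/0.13)^(1/0.66) ≈ 4.2917.
y_gold = 4.2917^0.34 ≈ 1.6409.
c_gold = y_gold − (n+g+δ)·k_gold = 1.6409 − 0.13·4.2917 ≈ 1.0830.

c_gold ≈ 1.083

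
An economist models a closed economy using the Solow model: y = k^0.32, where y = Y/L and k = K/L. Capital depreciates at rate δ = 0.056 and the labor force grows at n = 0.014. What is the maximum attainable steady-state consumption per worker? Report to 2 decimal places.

Capital per worker breaks even when investment replaces (n + δ)·k; here n + δ = 0.07.
Setting f'(k) = n+δ gives 0.32·k^(0.32−1) = 0.07, hence k_gold = (0.32/0.07)^(1/0.68) ≈ 9.3468.
y_gold = 9.3468^0.32 ≈ 2.0446.
c_gold = y_gold − (n+δ)·k_gold = 2.0446 − 0.07·9.3468 ≈ 1.3903.

c_gold ≈ 1.39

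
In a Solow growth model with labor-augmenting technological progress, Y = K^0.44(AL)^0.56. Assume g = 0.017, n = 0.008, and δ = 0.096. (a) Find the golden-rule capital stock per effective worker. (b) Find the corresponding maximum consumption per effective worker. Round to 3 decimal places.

(a) k_gold ≈ 10.027; (b) c_gold ≈ 1.544

Break-even investment rate: n + g + δ = 0.008 + 0.017 + 0.096 = 0.121.
Golden rule sets MPK = n+g+δ: 0.44·k^(0.44−1) = 0.121, so k_gold = (0.44/0.121)^(1/0.56) ≈ 10.0275.
y_gold = 10.0275^0.44 ≈ 2.7576; c_gold = y_gold − 0.121·k_gold ≈ 1.5442.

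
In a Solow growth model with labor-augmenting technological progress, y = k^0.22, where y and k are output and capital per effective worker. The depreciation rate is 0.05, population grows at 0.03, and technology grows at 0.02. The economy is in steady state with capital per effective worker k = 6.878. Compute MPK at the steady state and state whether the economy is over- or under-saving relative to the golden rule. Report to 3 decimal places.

Capital per effective worker breaks even when investment replaces (n + g + δ)·k; here n + g + δ = 0.1.
MPK = 0.22·k^(0.22−1) = 0.22·6.878^(-0.78) ≈ 0.0489.
MPK < 0.1, so the economy is dynamically inefficient (over-saving).

over-saving; MPK ≈ 0.049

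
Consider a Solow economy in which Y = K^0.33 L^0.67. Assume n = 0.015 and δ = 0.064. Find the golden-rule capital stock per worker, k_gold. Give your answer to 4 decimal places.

k_gold ≈ 8.4469

n + δ = 0.015 + 0.064 = 0.079.
Golden rule sets MPK = n+δ: 0.33·k^(0.33−1) = 0.079, so k_gold = (0.33/0.079)^(1/0.67) ≈ 8.4469.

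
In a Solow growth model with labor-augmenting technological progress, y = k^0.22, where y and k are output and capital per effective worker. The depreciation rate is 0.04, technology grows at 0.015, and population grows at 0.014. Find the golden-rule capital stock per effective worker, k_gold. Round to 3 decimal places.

Break-even investment rate: n + g + δ = 0.014 + 0.015 + 0.04 = 0.069.
At the golden rule the marginal product of capital equals n+g+δ: 0.22·k^(0.22−1) = 0.069. Solving, k_gold = (0.22/0.069)^(1/0.78) ≈ 4.4219.

k_gold ≈ 4.422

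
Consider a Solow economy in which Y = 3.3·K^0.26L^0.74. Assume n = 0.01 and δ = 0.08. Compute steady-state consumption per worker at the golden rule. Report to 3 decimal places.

c_gold ≈ 5.393

n + δ = 0.01 + 0.08 = 0.09.
Maximizing c = f(k) − (n+δ)·k gives f'(k) = n+δ, i.e. 0.26·3.3·k^(0.26−1) = 0.09, so k_gold = (0.26·3.3/0.09)^(1/0.74) ≈ 21.0525.
y_gold = 3.3·21.0525^0.26 ≈ 7.2874.
c_gold = y_gold − (n+δ)·k_gold = 7.2874 − 0.09·21.0525 ≈ 5.3927.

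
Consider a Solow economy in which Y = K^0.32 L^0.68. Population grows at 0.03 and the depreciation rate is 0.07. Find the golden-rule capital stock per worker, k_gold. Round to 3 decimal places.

n + δ = 0.03 + 0.07 = 0.1.
Golden rule sets MPK = n+δ: 0.32·k^(0.32−1) = 0.1, so k_gold = (0.32/0.1)^(1/0.68) ≈ 5.5318.

k_gold ≈ 5.532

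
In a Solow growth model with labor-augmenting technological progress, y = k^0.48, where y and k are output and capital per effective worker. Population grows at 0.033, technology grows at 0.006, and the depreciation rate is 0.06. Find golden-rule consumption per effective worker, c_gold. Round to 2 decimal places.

Break-even investment rate: n + g + δ = 0.033 + 0.006 + 0.06 = 0.099.
Maximizing c = f(k) − (n+g+δ)·k gives f'(k) = n+g+δ, i.e. 0.48·k^(0.48−1) = 0.099, so k_gold = (0.48/0.099)^(1/0.52) ≈ 20.8196.
y_gold = 20.8196^0.48 ≈ 4.2941.
c_gold = y_gold − (n+g+δ)·k_gold = 4.2941 − 0.099·20.8196 ≈ 2.2329.

c_gold ≈ 2.23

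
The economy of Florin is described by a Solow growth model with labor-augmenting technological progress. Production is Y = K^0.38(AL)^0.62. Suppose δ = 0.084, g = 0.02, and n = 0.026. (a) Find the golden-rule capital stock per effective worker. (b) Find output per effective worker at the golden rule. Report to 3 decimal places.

Capital per effective worker breaks even when investment replaces (n + g + δ)·k; here n + g + δ = 0.13.
Maximizing c = f(k) − (n+g+δ)·k gives f'(k) = n+g+δ, i.e. 0.38·k^(0.38−1) = 0.13, so k_gold = (0.38/0.13)^(1/0.62) ≈ 5.6410.
y_gold = 5.6410^0.38 ≈ 1.9298.

(a) k_gold ≈ 5.641; (b) y_gold ≈ 1.930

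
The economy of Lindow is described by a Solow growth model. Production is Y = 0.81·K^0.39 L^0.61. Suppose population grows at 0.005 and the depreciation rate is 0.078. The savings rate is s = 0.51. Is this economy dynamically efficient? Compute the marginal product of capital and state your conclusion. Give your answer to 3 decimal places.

dynamically inefficient; MPK ≈ 0.063

Capital per worker breaks even when investment replaces (n + δ)·k; here n + δ = 0.083.
Steady-state k*: s·A·k^0.39 = 0.083·k gives k* = (0.51·0.81/0.083)^(1/0.61) ≈ 13.8863.
MPK = 0.39·0.81·13.8863^(-0.61) ≈ 0.0635.
MPK < n+δ = 0.083, so the economy is dynamically inefficient (over-saving).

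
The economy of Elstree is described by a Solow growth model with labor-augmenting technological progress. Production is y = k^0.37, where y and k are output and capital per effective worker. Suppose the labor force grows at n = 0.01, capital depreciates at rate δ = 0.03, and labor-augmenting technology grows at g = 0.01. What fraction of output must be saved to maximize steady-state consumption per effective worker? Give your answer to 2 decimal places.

n + g + δ = 0.01 + 0.01 + 0.03 = 0.05.
At the golden rule MPK = n+g+δ, and in any Cobb-Douglas steady state s = (n+g+δ)·k/y = MPK·k/y = capital's share 0.37.

s_gold = 0.37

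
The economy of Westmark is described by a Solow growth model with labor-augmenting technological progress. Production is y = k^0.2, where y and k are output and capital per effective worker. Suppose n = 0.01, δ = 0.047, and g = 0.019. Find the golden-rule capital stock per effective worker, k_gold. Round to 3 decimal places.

The effective depreciation rate is n + g + δ = 0.01 + 0.019 + 0.047 = 0.076.
Maximizing c = f(k) − (n+g+δ)·k gives f'(k) = n+g+δ, i.e. 0.2·k^(0.2−1) = 0.076, so k_gold = (0.2/0.076)^(1/0.8) ≈ 3.3517.

k_gold ≈ 3.352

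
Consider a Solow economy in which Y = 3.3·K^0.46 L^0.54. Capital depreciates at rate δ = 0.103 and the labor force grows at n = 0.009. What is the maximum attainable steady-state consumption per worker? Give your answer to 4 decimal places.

The effective depreciation rate is n + δ = 0.009 + 0.103 = 0.112.
Golden rule sets MPK = n+δ: 0.46·3.3·k^(0.46−1) = 0.112, so k_gold = (0.46·3.3/0.112)^(1/0.54) ≈ 124.8521.
y_gold = 3.3·124.8521^0.46 ≈ 30.3988.
c_gold = y_gold − (n+δ)·k_gold = 30.3988 − 0.112·124.8521 ≈ 16.4153.

c_gold ≈ 16.4153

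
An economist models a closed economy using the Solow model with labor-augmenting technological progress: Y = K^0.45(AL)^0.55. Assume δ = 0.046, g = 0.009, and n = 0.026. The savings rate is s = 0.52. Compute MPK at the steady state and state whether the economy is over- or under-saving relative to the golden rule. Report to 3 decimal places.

over-saving; MPK ≈ 0.070

n + g + δ = 0.026 + 0.009 + 0.046 = 0.081.
Steady-state k*: s·k^0.45 = 0.081·k gives k* = (0.52/0.081)^(1/0.55) ≈ 29.3911.
MPK = 0.45·29.3911^(-0.55) ≈ 0.0701.
MPK < n+g+δ = 0.081, so the economy is dynamically inefficient (over-saving).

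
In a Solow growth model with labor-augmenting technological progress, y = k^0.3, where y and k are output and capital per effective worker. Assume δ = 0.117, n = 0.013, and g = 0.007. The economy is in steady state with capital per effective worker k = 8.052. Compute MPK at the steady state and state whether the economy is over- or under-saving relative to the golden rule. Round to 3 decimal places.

The effective depreciation rate is n + g + δ = 0.013 + 0.007 + 0.117 = 0.137.
MPK = 0.3·k^(0.3−1) = 0.3·8.052^(-0.7) ≈ 0.0697.
MPK < 0.137, so the economy is dynamically inefficient (over-saving).

over-saving; MPK ≈ 0.070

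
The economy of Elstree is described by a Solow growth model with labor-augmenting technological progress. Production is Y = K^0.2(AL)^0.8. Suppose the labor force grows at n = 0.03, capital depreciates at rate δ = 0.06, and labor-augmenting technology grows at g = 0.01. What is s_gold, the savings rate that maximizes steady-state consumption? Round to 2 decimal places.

n + g + δ = 0.03 + 0.01 + 0.06 = 0.1.
At the golden rule MPK = n+g+δ, and in any Cobb-Douglas steady state s = (n+g+δ)·k/y = MPK·k/y = capital's share 0.2.

s_gold = 0.20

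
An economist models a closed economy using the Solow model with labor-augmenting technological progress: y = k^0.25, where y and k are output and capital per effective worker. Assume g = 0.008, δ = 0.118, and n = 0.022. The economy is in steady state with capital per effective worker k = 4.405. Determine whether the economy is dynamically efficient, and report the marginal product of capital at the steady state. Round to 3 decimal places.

dynamically inefficient; MPK ≈ 0.082

n + g + δ = 0.022 + 0.008 + 0.118 = 0.148.
MPK = 0.25·k^(0.25−1) = 0.25·4.405^(-0.75) ≈ 0.0822.
MPK < 0.148, so the economy is dynamically inefficient (over-saving).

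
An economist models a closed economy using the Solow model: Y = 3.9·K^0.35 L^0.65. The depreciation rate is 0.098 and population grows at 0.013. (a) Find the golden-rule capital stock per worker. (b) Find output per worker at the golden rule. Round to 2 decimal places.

Break-even investment rate: n + δ = 0.013 + 0.098 = 0.111.
Setting f'(k) = n+δ gives 0.35·3.9·k^(0.35−1) = 0.111, hence k_gold = (0.35·3.9/0.111)^(1/0.65) ≈ 47.4931.
y_gold = 3.9·47.4931^0.35 ≈ 15.0621.

(a) k_gold ≈ 47.49; (b) y_gold ≈ 15.06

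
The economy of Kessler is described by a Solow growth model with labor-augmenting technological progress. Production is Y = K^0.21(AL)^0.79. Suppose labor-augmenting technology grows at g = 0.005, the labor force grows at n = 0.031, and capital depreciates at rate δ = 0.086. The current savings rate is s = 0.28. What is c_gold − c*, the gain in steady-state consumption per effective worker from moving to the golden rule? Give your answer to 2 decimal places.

Δc ≈ 0.01

n + g + δ = 0.031 + 0.005 + 0.086 = 0.122.
Current steady state (s = 0.28): k* = (0.28/0.122)^(1/0.79) ≈ 2.8622, y* = 2.8622^0.21 ≈ 1.2471, c* = (1−0.28)·1.2471 ≈ 0.8979.
At the golden rule the marginal product of capital equals n+g+δ: 0.21·k^(0.21−1) = 0.122. Solving, k_gold = (0.21/0.122)^(1/0.79) ≈ 1.9886.
y_gold = 1.9886^0.21 ≈ 1.1553, c_gold = y_gold − 0.122·k_gold ≈ 0.9127.
Gain: Δc = 0.9127 − 0.8979 ≈ 0.0148.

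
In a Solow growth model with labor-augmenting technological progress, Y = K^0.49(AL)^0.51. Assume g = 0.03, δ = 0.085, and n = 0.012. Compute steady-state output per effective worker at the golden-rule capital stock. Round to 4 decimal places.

y_gold ≈ 3.6593

Capital per effective worker breaks even when investment replaces (n + g + δ)·k; here n + g + δ = 0.127.
Golden rule sets MPK = n+g+δ: 0.49·k^(0.49−1) = 0.127, so k_gold = (0.49/0.127)^(1/0.51) ≈ 14.1185.
Output: y_gold = k_gold^0.49 = 14.1185^0.49 ≈ 3.6593.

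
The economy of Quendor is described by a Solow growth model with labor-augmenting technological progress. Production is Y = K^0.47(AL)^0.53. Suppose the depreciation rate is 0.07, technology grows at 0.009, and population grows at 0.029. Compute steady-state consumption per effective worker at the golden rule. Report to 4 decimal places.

The effective depreciation rate is n + g + δ = 0.029 + 0.009 + 0.07 = 0.108.
Setting f'(k) = n+g+δ gives 0.47·k^(0.47−1) = 0.108, hence k_gold = (0.47/0.108)^(1/0.53) ≈ 16.0341.
y_gold = 16.0341^0.47 ≈ 3.6844.
c_gold = y_gold − (n+g+δ)·k_gold = 3.6844 − 0.108·16.0341 ≈ 1.9528.

c_gold ≈ 1.9528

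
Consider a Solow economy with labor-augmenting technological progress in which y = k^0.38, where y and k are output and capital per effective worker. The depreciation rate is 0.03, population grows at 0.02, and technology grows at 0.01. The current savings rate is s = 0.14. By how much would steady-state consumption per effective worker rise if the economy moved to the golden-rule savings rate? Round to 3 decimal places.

n + g + δ = 0.02 + 0.01 + 0.03 = 0.06.
Current steady state (s = 0.14): k* = (0.14/0.06)^(1/0.62) ≈ 3.9220, y* = 3.9220^0.38 ≈ 1.6809, c* = (1−0.14)·1.6809 ≈ 1.4455.
Setting f'(k) = n+g+δ gives 0.38·k^(0.38−1) = 0.06, hence k_gold = (0.38/0.06)^(1/0.62) ≈ 19.6316.
y_gold = 19.6316^0.38 ≈ 3.0997, c_gold = y_gold − 0.06·k_gold ≈ 1.9218.
Gain: Δc = 1.9218 − 1.4455 ≈ 0.4763.

Δc ≈ 0.476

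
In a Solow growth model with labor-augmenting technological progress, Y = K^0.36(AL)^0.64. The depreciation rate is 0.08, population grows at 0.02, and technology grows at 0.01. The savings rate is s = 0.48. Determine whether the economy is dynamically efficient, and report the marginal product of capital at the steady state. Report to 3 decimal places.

n + g + δ = 0.02 + 0.01 + 0.08 = 0.11.
Steady-state k*: s·k^0.36 = 0.11·k gives k* = (0.48/0.11)^(1/0.64) ≈ 9.9946.
MPK = 0.36·9.9946^(-0.64) ≈ 0.0825.
MPK < n+g+δ = 0.11, so the economy is dynamically inefficient (over-saving).

dynamically inefficient; MPK ≈ 0.083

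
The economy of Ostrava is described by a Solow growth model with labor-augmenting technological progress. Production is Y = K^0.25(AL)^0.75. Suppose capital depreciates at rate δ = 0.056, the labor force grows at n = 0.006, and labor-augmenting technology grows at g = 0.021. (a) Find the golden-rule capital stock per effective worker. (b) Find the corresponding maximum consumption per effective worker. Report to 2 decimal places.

(a) k_gold ≈ 4.35; (b) c_gold ≈ 1.08

The effective depreciation rate is n + g + δ = 0.006 + 0.021 + 0.056 = 0.083.
At the golden rule the marginal product of capital equals n+g+δ: 0.25·k^(0.25−1) = 0.083. Solving, k_gold = (0.25/0.083)^(1/0.75) ≈ 4.3499.
y_gold = 4.3499^0.25 ≈ 1.4442; c_gold = y_gold − 0.083·k_gold ≈ 1.0831.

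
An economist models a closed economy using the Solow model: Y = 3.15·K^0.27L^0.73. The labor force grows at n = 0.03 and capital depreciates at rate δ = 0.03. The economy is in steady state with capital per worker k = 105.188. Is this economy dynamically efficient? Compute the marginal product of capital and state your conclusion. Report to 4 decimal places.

dynamically inefficient; MPK ≈ 0.0284

The effective depreciation rate is n + δ = 0.03 + 0.03 = 0.06.
MPK = 0.27·3.15·k^(0.27−1) = 0.27·3.15·105.188^(-0.73) ≈ 0.0284.
MPK < 0.06, so the economy is dynamically inefficient (over-saving).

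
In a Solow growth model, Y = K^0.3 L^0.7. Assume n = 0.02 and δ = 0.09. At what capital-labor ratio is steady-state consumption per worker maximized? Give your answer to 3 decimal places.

Break-even investment rate: n + δ = 0.02 + 0.09 = 0.11.
Setting f'(k) = n+δ gives 0.3·k^(0.3−1) = 0.11, hence k_gold = (0.3/0.11)^(1/0.7) ≈ 4.1925.

k_gold ≈ 4.192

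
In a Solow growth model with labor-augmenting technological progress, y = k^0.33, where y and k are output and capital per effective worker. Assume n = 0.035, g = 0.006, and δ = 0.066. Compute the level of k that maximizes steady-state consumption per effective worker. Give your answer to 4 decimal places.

The effective depreciation rate is n + g + δ = 0.035 + 0.006 + 0.066 = 0.107.
At the golden rule the marginal product of capital equals n+g+δ: 0.33·k^(0.33−1) = 0.107. Solving, k_gold = (0.33/0.107)^(1/0.67) ≈ 5.3709.

k_gold ≈ 5.3709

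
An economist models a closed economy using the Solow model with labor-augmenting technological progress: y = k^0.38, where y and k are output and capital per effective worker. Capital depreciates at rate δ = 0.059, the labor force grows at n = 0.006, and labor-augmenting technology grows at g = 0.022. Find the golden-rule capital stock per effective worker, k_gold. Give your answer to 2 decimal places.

k_gold ≈ 10.78

Break-even investment rate: n + g + δ = 0.006 + 0.022 + 0.059 = 0.087.
Maximizing c = f(k) − (n+g+δ)·k gives f'(k) = n+g+δ, i.e. 0.38·k^(0.38−1) = 0.087, so k_gold = (0.38/0.087)^(1/0.62) ≈ 10.7816.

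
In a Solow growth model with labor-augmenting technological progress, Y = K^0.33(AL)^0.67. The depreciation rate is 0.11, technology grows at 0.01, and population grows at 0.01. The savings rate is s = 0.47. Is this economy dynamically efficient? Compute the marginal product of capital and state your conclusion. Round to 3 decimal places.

The effective depreciation rate is n + g + δ = 0.01 + 0.01 + 0.11 = 0.13.
Steady-state k*: s·k^0.33 = 0.13·k gives k* = (0.47/0.13)^(1/0.67) ≈ 6.8087.
MPK = 0.33·6.8087^(-0.67) ≈ 0.0913.
MPK < n+g+δ = 0.13, so the economy is dynamically inefficient (over-saving).

dynamically inefficient; MPK ≈ 0.091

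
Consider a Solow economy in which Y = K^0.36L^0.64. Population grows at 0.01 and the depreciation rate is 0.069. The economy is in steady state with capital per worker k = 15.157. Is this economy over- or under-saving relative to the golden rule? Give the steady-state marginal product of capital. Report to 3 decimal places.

n + δ = 0.01 + 0.069 = 0.079.
MPK = 0.36·k^(0.36−1) = 0.36·15.157^(-0.64) ≈ 0.0632.
MPK < 0.079, so the economy is dynamically inefficient (over-saving).

over-saving; MPK ≈ 0.063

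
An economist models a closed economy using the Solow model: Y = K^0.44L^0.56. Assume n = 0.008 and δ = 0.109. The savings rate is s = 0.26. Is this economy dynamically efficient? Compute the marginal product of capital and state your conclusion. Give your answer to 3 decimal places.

Capital per worker breaks even when investment replaces (n + δ)·k; here n + δ = 0.117.
Steady-state k*: s·k^0.44 = 0.117·k gives k* = (0.26/0.117)^(1/0.56) ≈ 4.1616.
MPK = 0.44·4.1616^(-0.56) ≈ 0.1980.
MPK > n+δ = 0.117, so the economy is dynamically efficient (under-saving).

dynamically efficient; MPK ≈ 0.198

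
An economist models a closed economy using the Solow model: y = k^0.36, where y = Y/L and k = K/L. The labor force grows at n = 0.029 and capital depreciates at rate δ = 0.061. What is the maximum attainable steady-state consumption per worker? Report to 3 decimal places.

The effective depreciation rate is n + δ = 0.029 + 0.061 = 0.09.
Maximizing c = f(k) − (n+δ)·k gives f'(k) = n+δ, i.e. 0.36·k^(0.36−1) = 0.09, so k_gold = (0.36/0.09)^(1/0.64) ≈ 8.7241.
y_gold = 8.7241^0.36 ≈ 2.1810.
c_gold = y_gold − (n+δ)·k_gold = 2.1810 − 0.09·8.7241 ≈ 1.3958.

c_gold ≈ 1.396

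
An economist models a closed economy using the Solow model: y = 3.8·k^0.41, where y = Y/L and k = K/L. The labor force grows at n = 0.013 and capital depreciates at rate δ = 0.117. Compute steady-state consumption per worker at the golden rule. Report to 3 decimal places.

c_gold ≈ 12.595

Break-even investment rate: n + δ = 0.013 + 0.117 = 0.13.
Golden rule sets MPK = n+δ: 0.41·3.8·k^(0.41−1) = 0.13, so k_gold = (0.41·3.8/0.13)^(1/0.59) ≈ 67.3250.
y_gold = 3.8·67.3250^0.41 ≈ 21.3470.
c_gold = y_gold − (n+δ)·k_gold = 21.3470 − 0.13·67.3250 ≈ 12.5947.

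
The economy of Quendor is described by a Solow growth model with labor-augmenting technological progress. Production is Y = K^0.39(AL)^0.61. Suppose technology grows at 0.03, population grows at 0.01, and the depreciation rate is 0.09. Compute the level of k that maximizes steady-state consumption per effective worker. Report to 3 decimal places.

k_gold ≈ 6.056

Capital per effective worker breaks even when investment replaces (n + g + δ)·k; here n + g + δ = 0.13.
Maximizing c = f(k) − (n+g+δ)·k gives f'(k) = n+g+δ, i.e. 0.39·k^(0.39−1) = 0.13, so k_gold = (0.39/0.13)^(1/0.61) ≈ 6.0557.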